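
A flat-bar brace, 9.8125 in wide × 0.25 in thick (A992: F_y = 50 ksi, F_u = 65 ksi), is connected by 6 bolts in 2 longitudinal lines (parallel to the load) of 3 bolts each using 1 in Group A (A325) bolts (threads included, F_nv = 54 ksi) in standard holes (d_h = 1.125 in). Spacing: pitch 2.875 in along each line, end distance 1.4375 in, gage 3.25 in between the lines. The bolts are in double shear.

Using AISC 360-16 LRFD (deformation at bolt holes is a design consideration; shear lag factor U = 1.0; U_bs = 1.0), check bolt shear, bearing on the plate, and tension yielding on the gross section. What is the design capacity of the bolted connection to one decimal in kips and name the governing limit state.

Bolt shear: A_b = π(1)²/4 = 0.7854 in². φR_n = 0.75 × 54 × 0.7854 × 6 × 2 = 381.7 kips.
Bearing (0.25 in plate, F_u = 65 ksi): end bolts L_c = 1.4375 − 1.125/2 = 0.875, R_n = min(1.2×0.875×0.25×65, 2.4×1×0.25×65) = 17.063 kips/bolt; interior L_c = 2.875 − 1.125 = 1.75, R_n = 34.125 kips/bolt. φR_n = 0.75 × (2×17.063 + 4×34.125) = 128.0 kips.
Tension yield (gross): A_g = 9.8125×0.25 = 2.4531 in². φR_n = 0.90 × 50 × 2.4531 = 110.4 kips.
Governing: min(381.7, 128.0, 110.4) = 110.4 kips → gross-section yield.

110.4 kips (gross-section yield governs)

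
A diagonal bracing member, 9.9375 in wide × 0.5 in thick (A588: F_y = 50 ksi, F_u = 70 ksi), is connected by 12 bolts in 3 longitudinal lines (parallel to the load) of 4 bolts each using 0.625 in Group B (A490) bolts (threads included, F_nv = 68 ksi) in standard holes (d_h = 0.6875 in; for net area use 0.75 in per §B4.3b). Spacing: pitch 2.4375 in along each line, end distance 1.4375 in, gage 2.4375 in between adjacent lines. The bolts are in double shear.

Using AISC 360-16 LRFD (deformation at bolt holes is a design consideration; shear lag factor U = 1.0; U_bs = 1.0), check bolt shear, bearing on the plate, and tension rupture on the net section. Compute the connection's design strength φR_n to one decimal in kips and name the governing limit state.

201.8 kips (net-section rupture governs)

Bolt shear: A_b = π(0.625)²/4 = 0.3068 in². φR_n = 0.75 × 68 × 0.3068 × 12 × 2 = 375.5 kips.
Bearing (0.5 in plate, F_u = 70 ksi): end bolts L_c = 1.4375 − 0.6875/2 = 1.09375, R_n = min(1.2×1.09375×0.5×70, 2.4×0.625×0.5×70) = 45.938 kips/bolt; interior L_c = 2.4375 − 0.6875 = 1.75, R_n = 52.5 kips/bolt. φR_n = 0.75 × (3×45.938 + 9×52.5) = 457.7 kips.
Tension rupture (net): A_n = (9.9375 − 3×0.75)×0.5 = 3.8438 in² (U = 1.0, A_e = A_n). φR_n = 0.75 × 70 × 3.8438 = 201.8 kips.
Governing: min(375.5, 457.7, 201.8) = 201.8 kips → net-section rupture.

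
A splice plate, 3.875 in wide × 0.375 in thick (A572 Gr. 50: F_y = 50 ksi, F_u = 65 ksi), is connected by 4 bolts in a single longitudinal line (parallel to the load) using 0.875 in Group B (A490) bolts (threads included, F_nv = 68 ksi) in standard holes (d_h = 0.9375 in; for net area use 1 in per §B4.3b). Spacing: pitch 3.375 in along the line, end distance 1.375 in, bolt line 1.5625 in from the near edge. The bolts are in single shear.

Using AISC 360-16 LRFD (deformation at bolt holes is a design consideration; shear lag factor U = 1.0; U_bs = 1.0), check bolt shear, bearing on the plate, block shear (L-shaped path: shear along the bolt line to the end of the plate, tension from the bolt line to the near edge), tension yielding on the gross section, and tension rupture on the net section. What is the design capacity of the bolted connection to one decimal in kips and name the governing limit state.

Bolt shear: A_b = π(0.875)²/4 = 0.60132 in². φR_n = 0.75 × 68 × 0.60132 × 4 × 1 = 122.7 kips.
Bearing (0.375 in plate, F_u = 65 ksi): end bolts L_c = 1.375 − 0.9375/2 = 0.90625, R_n = min(1.2×0.90625×0.375×65, 2.4×0.875×0.375×65) = 26.508 kips/bolt; interior L_c = 3.375 − 0.9375 = 2.4375, R_n = 51.188 kips/bolt. φR_n = 0.75 × (1×26.508 + 3×51.188) = 135.1 kips.
Block shear: shear path 1×[1.375+3×3.375] = 1×11.5 in, A_gv = 4.3125, A_nv = 1×(11.5 − 3.5×1)×0.375 = 3 in²; tension to near edge: (1.5625 − 0.5×1)×0.375 = 0.39844 in². R_n = min(0.6×65×3, 0.6×50×4.3125) + 1.0×65×0.39844 = min(117, 129.38) + 25.899 = 142.9 kips. φR_n = 0.75 × 142.9 = 107.2 kips.
Tension yield (gross): A_g = 3.875×0.375 = 1.4531 in². φR_n = 0.90 × 50 × 1.4531 = 65.4 kips.
Tension rupture (net): A_n = (3.875 − 1×1)×0.375 = 1.0781 in² (U = 1.0, A_e = A_n). φR_n = 0.75 × 65 × 1.0781 = 52.6 kips.
Governing: min(122.7, 135.1, 107.2, 65.4, 52.6) = 52.6 kips → net-section rupture.

52.6 kips (net-section rupture governs)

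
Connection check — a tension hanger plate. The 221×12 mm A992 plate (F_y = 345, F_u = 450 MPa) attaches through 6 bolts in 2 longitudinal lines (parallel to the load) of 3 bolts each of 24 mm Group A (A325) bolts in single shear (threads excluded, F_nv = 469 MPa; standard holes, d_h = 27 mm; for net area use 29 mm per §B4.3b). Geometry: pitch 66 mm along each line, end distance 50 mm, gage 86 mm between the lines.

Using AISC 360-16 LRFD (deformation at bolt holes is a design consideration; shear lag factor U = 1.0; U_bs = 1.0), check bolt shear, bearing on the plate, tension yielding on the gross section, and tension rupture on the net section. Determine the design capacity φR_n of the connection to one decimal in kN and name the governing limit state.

660.2 kN (net-section rupture governs)

Bolt shear: A_b = π(24)²/4 = 452.39 mm². φR_n = 0.75 × 469 × 452.39 × 6 × 1 = 954.8 kN.
Bearing (12 mm plate, F_u = 450 MPa): end bolts L_c = 50 − 27/2 = 36.5, R_n = min(1.2×36.5×12×450, 2.4×24×12×450) = 236.52 kN/bolt; interior L_c = 66 − 27 = 39, R_n = 252.72 kN/bolt. φR_n = 0.75 × (2×236.52 + 4×252.72) = 1112.9 kN.
Tension yield (gross): A_g = 221×12 = 2652 mm². φR_n = 0.90 × 345 × 2652 = 823.4 kN.
Tension rupture (net): A_n = (221 − 2×29)×12 = 1956 mm² (U = 1.0, A_e = A_n). φR_n = 0.75 × 450 × 1956 = 660.2 kN.
Governing: min(954.8, 1112.9, 823.4, 660.2) = 660.2 kN → net-section rupture.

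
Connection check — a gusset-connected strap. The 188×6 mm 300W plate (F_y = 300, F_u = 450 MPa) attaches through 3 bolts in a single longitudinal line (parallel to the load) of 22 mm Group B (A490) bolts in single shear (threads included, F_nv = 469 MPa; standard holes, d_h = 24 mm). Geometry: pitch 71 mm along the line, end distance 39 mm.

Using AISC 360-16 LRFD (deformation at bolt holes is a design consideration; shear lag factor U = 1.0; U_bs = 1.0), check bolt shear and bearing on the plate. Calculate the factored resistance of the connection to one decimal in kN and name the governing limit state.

279.5 kN (bearing governs)

Bolt shear: A_b = π(22)²/4 = 380.13 mm². φR_n = 0.75 × 469 × 380.13 × 3 × 1 = 401.1 kN.
Bearing (6 mm plate, F_u = 450 MPa): end bolts L_c = 39 − 24/2 = 27, R_n = min(1.2×27×6×450, 2.4×22×6×450) = 87.48 kN/bolt; interior L_c = 71 − 24 = 47, R_n = 142.56 kN/bolt. φR_n = 0.75 × (1×87.48 + 2×142.56) = 279.5 kN.
Governing: min(401.1, 279.5) = 279.5 kN → bearing.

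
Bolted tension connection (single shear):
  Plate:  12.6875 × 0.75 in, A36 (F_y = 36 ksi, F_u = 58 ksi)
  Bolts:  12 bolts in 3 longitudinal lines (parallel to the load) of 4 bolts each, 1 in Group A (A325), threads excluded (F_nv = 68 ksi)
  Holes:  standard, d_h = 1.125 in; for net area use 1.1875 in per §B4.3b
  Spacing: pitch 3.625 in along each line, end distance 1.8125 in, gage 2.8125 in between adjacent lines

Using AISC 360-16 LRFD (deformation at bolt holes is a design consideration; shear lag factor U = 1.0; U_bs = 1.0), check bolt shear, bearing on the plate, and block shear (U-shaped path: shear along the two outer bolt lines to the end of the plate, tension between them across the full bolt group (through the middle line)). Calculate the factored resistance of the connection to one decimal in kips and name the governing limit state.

Bolt shear: A_b = π(1)²/4 = 0.7854 in². φR_n = 0.75 × 68 × 0.7854 × 12 × 1 = 480.7 kips.
Bearing (0.75 in plate, F_u = 58 ksi): end bolts L_c = 1.8125 − 1.125/2 = 1.25, R_n = min(1.2×1.25×0.75×58, 2.4×1×0.75×58) = 65.25 kips/bolt; interior L_c = 3.625 − 1.125 = 2.5, R_n = 104.4 kips/bolt. φR_n = 0.75 × (3×65.25 + 9×104.4) = 851.5 kips.
Block shear: shear path 2×[1.8125+3×3.625] = 2×12.6875 in, A_gv = 19.031, A_nv = 2×(12.6875 − 3.5×1.1875)×0.75 = 12.797 in²; tension across gage: (5.625 − 2×1.1875)×0.75 = 2.4375 in². R_n = min(0.6×58×12.797, 0.6×36×19.031) + 1.0×58×2.4375 = min(445.34, 411.07) + 141.38 = 552.45 kips. φR_n = 0.75 × 552.45 = 414.3 kips.
Governing: min(480.7, 851.5, 414.3) = 414.3 kips → block shear.

414.3 kips (block shear governs)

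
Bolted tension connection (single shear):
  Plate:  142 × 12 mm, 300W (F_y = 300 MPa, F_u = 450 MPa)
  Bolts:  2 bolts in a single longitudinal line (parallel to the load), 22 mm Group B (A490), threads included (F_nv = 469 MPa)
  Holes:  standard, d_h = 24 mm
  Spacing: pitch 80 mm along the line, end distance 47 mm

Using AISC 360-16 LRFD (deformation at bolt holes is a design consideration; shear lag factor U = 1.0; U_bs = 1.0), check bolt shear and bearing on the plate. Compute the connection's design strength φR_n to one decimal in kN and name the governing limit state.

267.4 kN (bolt shear governs)

Bolt shear: A_b = π(22)²/4 = 380.13 mm². φR_n = 0.75 × 469 × 380.13 × 2 × 1 = 267.4 kN.
Bearing (12 mm plate, F_u = 450 MPa): end bolts L_c = 47 − 24/2 = 35, R_n = min(1.2×35×12×450, 2.4×22×12×450) = 226.8 kN/bolt; interior L_c = 80 − 24 = 56, R_n = 285.12 kN/bolt. φR_n = 0.75 × (1×226.8 + 1×285.12) = 383.9 kN.
Governing: min(267.4, 383.9) = 267.4 kN → bolt shear.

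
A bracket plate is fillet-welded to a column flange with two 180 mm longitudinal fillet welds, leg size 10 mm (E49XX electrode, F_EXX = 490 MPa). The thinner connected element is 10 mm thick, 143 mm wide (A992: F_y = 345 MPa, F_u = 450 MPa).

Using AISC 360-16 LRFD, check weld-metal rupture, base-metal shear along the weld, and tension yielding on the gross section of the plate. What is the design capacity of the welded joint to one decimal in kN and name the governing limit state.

Weld metal: throat = 0.707×10 = 7.07 mm, L = 2×180 = 360 mm. φR_n = 0.75 × 0.6 × 490 × 7.07 × 360 = 561.2 kN.
Base metal shear (10 mm plate): yield φR_n = 1.0×0.6×345×10×360 = 745.2 kN; rupture φR_n = 0.75×0.6×450×10×360 = 729.0 kN; take 729.0 kN (rupture).
Tension yield (gross): A_g = 143×10 = 1430 mm². φR_n = 0.90 × 345 × 1430 = 444.0 kN.
Governing: min(561.2, 729.0, 444.0) = 444.0 kN → gross-section yield.

444.0 kN (gross-section yield governs)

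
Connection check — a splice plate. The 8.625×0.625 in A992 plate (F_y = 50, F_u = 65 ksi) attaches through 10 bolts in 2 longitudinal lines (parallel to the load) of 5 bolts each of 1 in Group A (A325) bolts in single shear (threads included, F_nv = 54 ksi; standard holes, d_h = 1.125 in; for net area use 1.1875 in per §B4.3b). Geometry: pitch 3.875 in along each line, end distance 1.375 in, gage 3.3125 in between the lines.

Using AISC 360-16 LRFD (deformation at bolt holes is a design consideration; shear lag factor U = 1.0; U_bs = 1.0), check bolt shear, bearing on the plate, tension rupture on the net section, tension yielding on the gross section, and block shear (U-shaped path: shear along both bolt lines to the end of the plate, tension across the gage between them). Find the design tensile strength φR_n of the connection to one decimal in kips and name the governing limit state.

190.4 kips (net-section rupture governs)

Bolt shear: A_b = π(1)²/4 = 0.7854 in². φR_n = 0.75 × 54 × 0.7854 × 10 × 1 = 318.1 kips.
Bearing (0.625 in plate, F_u = 65 ksi): end bolts L_c = 1.375 − 1.125/2 = 0.8125, R_n = min(1.2×0.8125×0.625×65, 2.4×1×0.625×65) = 39.609 kips/bolt; interior L_c = 3.875 − 1.125 = 2.75, R_n = 97.5 kips/bolt. φR_n = 0.75 × (2×39.609 + 8×97.5) = 644.4 kips.
Tension rupture (net): A_n = (8.625 − 2×1.1875)×0.625 = 3.9063 in² (U = 1.0, A_e = A_n). φR_n = 0.75 × 65 × 3.9063 = 190.4 kips.
Tension yield (gross): A_g = 8.625×0.625 = 5.3906 in². φR_n = 0.90 × 50 × 5.3906 = 242.6 kips.
Block shear: shear path 2×[1.375+4×3.875] = 2×16.875 in, A_gv = 21.094, A_nv = 2×(16.875 − 4.5×1.1875)×0.625 = 14.414 in²; tension across gage: (3.3125 − 1×1.1875)×0.625 = 1.3281 in². R_n = min(0.6×65×14.414, 0.6×50×21.094) + 1.0×65×1.3281 = min(562.15, 632.82) + 86.327 = 648.48 kips. φR_n = 0.75 × 648.48 = 486.4 kips.
Governing: min(318.1, 644.4, 190.4, 242.6, 486.4) = 190.4 kips → net-section rupture.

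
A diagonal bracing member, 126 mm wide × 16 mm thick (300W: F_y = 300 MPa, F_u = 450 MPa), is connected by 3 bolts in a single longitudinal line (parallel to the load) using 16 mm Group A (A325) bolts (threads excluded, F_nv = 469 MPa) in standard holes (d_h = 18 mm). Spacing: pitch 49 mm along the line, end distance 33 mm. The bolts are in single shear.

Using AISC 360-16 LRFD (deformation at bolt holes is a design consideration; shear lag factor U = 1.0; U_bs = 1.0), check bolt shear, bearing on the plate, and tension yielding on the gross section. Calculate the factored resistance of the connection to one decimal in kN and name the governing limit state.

Bolt shear: A_b = π(16)²/4 = 201.06 mm². φR_n = 0.75 × 469 × 201.06 × 3 × 1 = 212.2 kN.
Bearing (16 mm plate, F_u = 450 MPa): end bolts L_c = 33 − 18/2 = 24, R_n = min(1.2×24×16×450, 2.4×16×16×450) = 207.36 kN/bolt; interior L_c = 49 − 18 = 31, R_n = 267.84 kN/bolt. φR_n = 0.75 × (1×207.36 + 2×267.84) = 557.3 kN.
Tension yield (gross): A_g = 126×16 = 2016 mm². φR_n = 0.90 × 300 × 2016 = 544.3 kN.
Governing: min(212.2, 557.3, 544.3) = 212.2 kN → bolt shear.

212.2 kN (bolt shear governs)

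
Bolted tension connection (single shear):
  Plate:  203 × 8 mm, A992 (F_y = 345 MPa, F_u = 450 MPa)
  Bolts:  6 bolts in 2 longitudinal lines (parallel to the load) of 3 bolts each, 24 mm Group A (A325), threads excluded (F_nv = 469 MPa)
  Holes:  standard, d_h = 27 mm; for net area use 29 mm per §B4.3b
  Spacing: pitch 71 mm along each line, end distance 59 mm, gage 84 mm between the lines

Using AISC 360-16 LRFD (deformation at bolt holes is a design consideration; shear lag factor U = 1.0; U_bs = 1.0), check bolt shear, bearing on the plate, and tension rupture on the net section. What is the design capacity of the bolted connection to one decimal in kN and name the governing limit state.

391.5 kN (net-section rupture governs)

Bolt shear: A_b = π(24)²/4 = 452.39 mm². φR_n = 0.75 × 469 × 452.39 × 6 × 1 = 954.8 kN.
Bearing (8 mm plate, F_u = 450 MPa): end bolts L_c = 59 − 27/2 = 45.5, R_n = min(1.2×45.5×8×450, 2.4×24×8×450) = 196.56 kN/bolt; interior L_c = 71 − 27 = 44, R_n = 190.08 kN/bolt. φR_n = 0.75 × (2×196.56 + 4×190.08) = 865.1 kN.
Tension rupture (net): A_n = (203 − 2×29)×8 = 1160 mm² (U = 1.0, A_e = A_n). φR_n = 0.75 × 450 × 1160 = 391.5 kN.
Governing: min(954.8, 865.1, 391.5) = 391.5 kN → net-section rupture.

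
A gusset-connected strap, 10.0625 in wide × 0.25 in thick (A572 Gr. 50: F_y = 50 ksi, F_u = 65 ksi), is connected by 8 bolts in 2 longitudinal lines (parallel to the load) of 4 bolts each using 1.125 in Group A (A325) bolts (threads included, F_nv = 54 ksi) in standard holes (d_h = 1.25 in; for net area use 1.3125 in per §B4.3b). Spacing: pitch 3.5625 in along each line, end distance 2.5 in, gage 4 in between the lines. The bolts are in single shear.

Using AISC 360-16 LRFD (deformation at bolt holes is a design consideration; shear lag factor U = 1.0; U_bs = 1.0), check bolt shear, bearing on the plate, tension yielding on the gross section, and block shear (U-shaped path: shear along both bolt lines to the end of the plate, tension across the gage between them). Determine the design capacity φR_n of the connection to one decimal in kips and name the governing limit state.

Bolt shear: A_b = π(1.125)²/4 = 0.99402 in². φR_n = 0.75 × 54 × 0.99402 × 8 × 1 = 322.1 kips.
Bearing (0.25 in plate, F_u = 65 ksi): end bolts L_c = 2.5 − 1.25/2 = 1.875, R_n = min(1.2×1.875×0.25×65, 2.4×1.125×0.25×65) = 36.563 kips/bolt; interior L_c = 3.5625 − 1.25 = 2.3125, R_n = 43.875 kips/bolt. φR_n = 0.75 × (2×36.563 + 6×43.875) = 252.3 kips.
Tension yield (gross): A_g = 10.0625×0.25 = 2.5156 in². φR_n = 0.90 × 50 × 2.5156 = 113.2 kips.
Block shear: shear path 2×[2.5+3×3.5625] = 2×13.1875 in, A_gv = 6.5938, A_nv = 2×(13.1875 − 3.5×1.3125)×0.25 = 4.2969 in²; tension across gage: (4 − 1×1.3125)×0.25 = 0.67188 in². R_n = min(0.6×65×4.2969, 0.6×50×6.5938) + 1.0×65×0.67188 = min(167.58, 197.81) + 43.672 = 211.25 kips. φR_n = 0.75 × 211.25 = 158.4 kips.
Governing: min(322.1, 252.3, 113.2, 158.4) = 113.2 kips → gross-section yield.

113.2 kips (gross-section yield governs)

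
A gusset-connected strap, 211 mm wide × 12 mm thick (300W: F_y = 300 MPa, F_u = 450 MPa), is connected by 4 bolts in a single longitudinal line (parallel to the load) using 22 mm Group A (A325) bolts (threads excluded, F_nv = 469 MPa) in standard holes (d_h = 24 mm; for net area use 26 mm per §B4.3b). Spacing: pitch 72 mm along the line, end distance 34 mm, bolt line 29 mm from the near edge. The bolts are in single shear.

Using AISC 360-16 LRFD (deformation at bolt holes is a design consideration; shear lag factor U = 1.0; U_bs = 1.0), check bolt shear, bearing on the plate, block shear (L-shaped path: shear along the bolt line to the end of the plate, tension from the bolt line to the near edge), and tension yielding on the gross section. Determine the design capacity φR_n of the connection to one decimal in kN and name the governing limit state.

Bolt shear: A_b = π(22)²/4 = 380.13 mm². φR_n = 0.75 × 469 × 380.13 × 4 × 1 = 534.8 kN.
Bearing (12 mm plate, F_u = 450 MPa): end bolts L_c = 34 − 24/2 = 22, R_n = min(1.2×22×12×450, 2.4×22×12×450) = 142.56 kN/bolt; interior L_c = 72 − 24 = 48, R_n = 285.12 kN/bolt. φR_n = 0.75 × (1×142.56 + 3×285.12) = 748.4 kN.
Block shear: shear path 1×[34+3×72] = 1×250 mm, A_gv = 3000, A_nv = 1×(250 − 3.5×26)×12 = 1908 mm²; tension to near edge: (29 − 0.5×26)×12 = 192 mm². R_n = min(0.6×450×1908, 0.6×300×3000) + 1.0×450×192 = min(515.16, 540) + 86.4 = 601.56 kN. φR_n = 0.75 × 601.56 = 451.2 kN.
Tension yield (gross): A_g = 211×12 = 2532 mm². φR_n = 0.90 × 300 × 2532 = 683.6 kN.
Governing: min(534.8, 748.4, 451.2, 683.6) = 451.2 kN → block shear.

451.2 kN (block shear governs)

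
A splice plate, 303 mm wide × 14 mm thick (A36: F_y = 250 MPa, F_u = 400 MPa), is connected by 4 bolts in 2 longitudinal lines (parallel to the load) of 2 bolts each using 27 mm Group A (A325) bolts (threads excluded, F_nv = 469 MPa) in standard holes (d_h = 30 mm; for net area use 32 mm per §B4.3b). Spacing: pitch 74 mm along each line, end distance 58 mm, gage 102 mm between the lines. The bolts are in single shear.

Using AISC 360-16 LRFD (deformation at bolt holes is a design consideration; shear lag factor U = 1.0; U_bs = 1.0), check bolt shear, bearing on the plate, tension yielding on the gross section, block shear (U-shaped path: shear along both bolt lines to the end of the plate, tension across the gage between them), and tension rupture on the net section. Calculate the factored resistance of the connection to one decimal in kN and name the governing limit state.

Bolt shear: A_b = π(27)²/4 = 572.56 mm². φR_n = 0.75 × 469 × 572.56 × 4 × 1 = 805.6 kN.
Bearing (14 mm plate, F_u = 400 MPa): end bolts L_c = 58 − 30/2 = 43, R_n = min(1.2×43×14×400, 2.4×27×14×400) = 288.96 kN/bolt; interior L_c = 74 − 30 = 44, R_n = 295.68 kN/bolt. φR_n = 0.75 × (2×288.96 + 2×295.68) = 877.0 kN.
Tension yield (gross): A_g = 303×14 = 4242 mm². φR_n = 0.90 × 250 × 4242 = 954.5 kN.
Block shear: shear path 2×[58+1×74] = 2×132 mm, A_gv = 3696, A_nv = 2×(132 − 1.5×32)×14 = 2352 mm²; tension across gage: (102 − 1×32)×14 = 980 mm². R_n = min(0.6×400×2352, 0.6×250×3696) + 1.0×400×980 = min(564.48, 554.4) + 392 = 946.4 kN. φR_n = 0.75 × 946.4 = 709.8 kN.
Tension rupture (net): A_n = (303 − 2×32)×14 = 3346 mm² (U = 1.0, A_e = A_n). φR_n = 0.75 × 400 × 3346 = 1003.8 kN.
Governing: min(805.6, 877.0, 954.5, 709.8, 1003.8) = 709.8 kN → block shear.

709.8 kN (block shear governs)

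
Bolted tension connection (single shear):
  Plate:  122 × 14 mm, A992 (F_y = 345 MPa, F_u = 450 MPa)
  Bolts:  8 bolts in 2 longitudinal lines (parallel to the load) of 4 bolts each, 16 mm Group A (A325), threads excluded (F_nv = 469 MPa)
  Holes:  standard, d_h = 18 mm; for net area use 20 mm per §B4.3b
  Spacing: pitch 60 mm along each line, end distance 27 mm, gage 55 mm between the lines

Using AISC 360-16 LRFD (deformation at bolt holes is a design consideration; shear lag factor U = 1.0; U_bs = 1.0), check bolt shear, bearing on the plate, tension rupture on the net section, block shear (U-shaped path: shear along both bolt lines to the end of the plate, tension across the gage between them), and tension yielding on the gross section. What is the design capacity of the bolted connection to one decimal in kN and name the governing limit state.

387.5 kN (net-section rupture governs)

Bolt shear: A_b = π(16)²/4 = 201.06 mm². φR_n = 0.75 × 469 × 201.06 × 8 × 1 = 565.8 kN.
Bearing (14 mm plate, F_u = 450 MPa): end bolts L_c = 27 − 18/2 = 18, R_n = min(1.2×18×14×450, 2.4×16×14×450) = 136.08 kN/bolt; interior L_c = 60 − 18 = 42, R_n = 241.92 kN/bolt. φR_n = 0.75 × (2×136.08 + 6×241.92) = 1292.8 kN.
Tension rupture (net): A_n = (122 − 2×20)×14 = 1148 mm² (U = 1.0, A_e = A_n). φR_n = 0.75 × 450 × 1148 = 387.5 kN.
Block shear: shear path 2×[27+3×60] = 2×207 mm, A_gv = 5796, A_nv = 2×(207 − 3.5×20)×14 = 3836 mm²; tension across gage: (55 − 1×20)×14 = 490 mm². R_n = min(0.6×450×3836, 0.6×345×5796) + 1.0×450×490 = min(1035.7, 1199.8) + 220.5 = 1256.2 kN. φR_n = 0.75 × 1256.2 = 942.2 kN.
Tension yield (gross): A_g = 122×14 = 1708 mm². φR_n = 0.90 × 345 × 1708 = 530.3 kN.
Governing: min(565.8, 1292.8, 387.5, 942.2, 530.3) = 387.5 kN → net-section rupture.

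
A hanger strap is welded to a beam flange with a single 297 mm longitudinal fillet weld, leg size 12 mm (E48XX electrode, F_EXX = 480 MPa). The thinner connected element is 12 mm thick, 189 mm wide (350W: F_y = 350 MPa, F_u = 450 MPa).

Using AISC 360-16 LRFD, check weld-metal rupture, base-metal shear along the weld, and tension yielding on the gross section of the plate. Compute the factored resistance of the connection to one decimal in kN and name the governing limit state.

544.3 kN (weld metal governs)

Weld metal: throat = 0.707×12 = 8.484 mm, L = 297 mm. φR_n = 0.75 × 0.6 × 480 × 8.484 × 297 = 544.3 kN.
Base metal shear (12 mm plate): yield φR_n = 1.0×0.6×350×12×297 = 748.4 kN; rupture φR_n = 0.75×0.6×450×12×297 = 721.7 kN; take 721.7 kN (rupture).
Tension yield (gross): A_g = 189×12 = 2268 mm². φR_n = 0.90 × 350 × 2268 = 714.4 kN.
Governing: min(544.3, 721.7, 714.4) = 544.3 kN → weld metal.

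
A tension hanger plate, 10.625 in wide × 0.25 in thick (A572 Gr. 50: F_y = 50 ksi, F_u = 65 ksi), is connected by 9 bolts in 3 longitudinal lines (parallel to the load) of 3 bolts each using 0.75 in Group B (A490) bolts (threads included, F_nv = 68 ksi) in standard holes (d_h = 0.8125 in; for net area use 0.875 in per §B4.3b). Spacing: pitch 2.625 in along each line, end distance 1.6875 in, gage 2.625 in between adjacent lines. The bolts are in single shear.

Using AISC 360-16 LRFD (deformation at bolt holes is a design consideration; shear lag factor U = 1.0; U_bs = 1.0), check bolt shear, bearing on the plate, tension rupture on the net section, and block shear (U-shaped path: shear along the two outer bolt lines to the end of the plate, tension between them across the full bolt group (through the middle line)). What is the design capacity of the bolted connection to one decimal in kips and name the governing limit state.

Bolt shear: A_b = π(0.75)²/4 = 0.44179 in². φR_n = 0.75 × 68 × 0.44179 × 9 × 1 = 202.8 kips.
Bearing (0.25 in plate, F_u = 65 ksi): end bolts L_c = 1.6875 − 0.8125/2 = 1.28125, R_n = min(1.2×1.28125×0.25×65, 2.4×0.75×0.25×65) = 24.984 kips/bolt; interior L_c = 2.625 − 0.8125 = 1.8125, R_n = 29.25 kips/bolt. φR_n = 0.75 × (3×24.984 + 6×29.25) = 187.8 kips.
Tension rupture (net): A_n = (10.625 − 3×0.875)×0.25 = 2 in² (U = 1.0, A_e = A_n). φR_n = 0.75 × 65 × 2 = 97.5 kips.
Block shear: shear path 2×[1.6875+2×2.625] = 2×6.9375 in, A_gv = 3.4688, A_nv = 2×(6.9375 − 2.5×0.875)×0.25 = 2.375 in²; tension across gage: (5.25 − 2×0.875)×0.25 = 0.875 in². R_n = min(0.6×65×2.375, 0.6×50×3.4688) + 1.0×65×0.875 = min(92.625, 104.06) + 56.875 = 149.5 kips. φR_n = 0.75 × 149.5 = 112.1 kips.
Governing: min(202.8, 187.8, 97.5, 112.1) = 97.5 kips → net-section rupture.

97.5 kips (net-section rupture governs)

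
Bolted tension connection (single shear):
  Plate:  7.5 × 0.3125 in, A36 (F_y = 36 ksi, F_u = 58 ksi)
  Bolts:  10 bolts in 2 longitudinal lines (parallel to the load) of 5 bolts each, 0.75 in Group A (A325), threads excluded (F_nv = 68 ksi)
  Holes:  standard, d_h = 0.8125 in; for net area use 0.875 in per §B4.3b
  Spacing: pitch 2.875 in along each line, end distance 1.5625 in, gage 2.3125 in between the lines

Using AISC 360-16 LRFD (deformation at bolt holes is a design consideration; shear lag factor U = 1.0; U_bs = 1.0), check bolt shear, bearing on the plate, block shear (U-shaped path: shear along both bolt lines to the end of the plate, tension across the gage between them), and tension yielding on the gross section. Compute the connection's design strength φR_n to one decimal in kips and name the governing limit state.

Bolt shear: A_b = π(0.75)²/4 = 0.44179 in². φR_n = 0.75 × 68 × 0.44179 × 10 × 1 = 225.3 kips.
Bearing (0.3125 in plate, F_u = 58 ksi): end bolts L_c = 1.5625 − 0.8125/2 = 1.15625, R_n = min(1.2×1.15625×0.3125×58, 2.4×0.75×0.3125×58) = 25.148 kips/bolt; interior L_c = 2.875 − 0.8125 = 2.0625, R_n = 32.625 kips/bolt. φR_n = 0.75 × (2×25.148 + 8×32.625) = 233.5 kips.
Block shear: shear path 2×[1.5625+4×2.875] = 2×13.0625 in, A_gv = 8.1641, A_nv = 2×(13.0625 − 4.5×0.875)×0.3125 = 5.7031 in²; tension across gage: (2.3125 − 1×0.875)×0.3125 = 0.44922 in². R_n = min(0.6×58×5.7031, 0.6×36×8.1641) + 1.0×58×0.44922 = min(198.47, 176.34) + 26.055 = 202.4 kips. φR_n = 0.75 × 202.4 = 151.8 kips.
Tension yield (gross): A_g = 7.5×0.3125 = 2.3438 in². φR_n = 0.90 × 36 × 2.3438 = 75.9 kips.
Governing: min(225.3, 233.5, 151.8, 75.9) = 75.9 kips → gross-section yield.

75.9 kips (gross-section yield governs)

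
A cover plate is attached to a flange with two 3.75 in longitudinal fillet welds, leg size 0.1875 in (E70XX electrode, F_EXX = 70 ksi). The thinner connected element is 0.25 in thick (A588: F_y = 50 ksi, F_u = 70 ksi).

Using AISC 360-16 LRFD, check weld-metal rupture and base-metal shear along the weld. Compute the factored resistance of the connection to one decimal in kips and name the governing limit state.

31.3 kips (weld metal governs)

Weld metal: throat = 0.707×0.1875 = 0.13256 in, L = 2×3.75 = 7.5 in. φR_n = 0.75 × 0.6 × 70 × 0.13256 × 7.5 = 31.3 kips.
Base metal shear (0.25 in plate): yield φR_n = 1.0×0.6×50×0.25×7.5 = 56.3 kips; rupture φR_n = 0.75×0.6×70×0.25×7.5 = 59.1 kips; take 56.3 kips (yield).
Governing: min(31.3, 56.3) = 31.3 kips → weld metal.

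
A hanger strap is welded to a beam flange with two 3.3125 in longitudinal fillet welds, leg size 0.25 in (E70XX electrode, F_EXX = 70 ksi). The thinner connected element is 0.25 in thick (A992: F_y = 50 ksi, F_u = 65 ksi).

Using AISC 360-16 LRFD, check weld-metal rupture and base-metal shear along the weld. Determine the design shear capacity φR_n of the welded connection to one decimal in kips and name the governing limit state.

36.9 kips (weld metal governs)

Weld metal: throat = 0.707×0.25 = 0.17675 in, L = 2×3.3125 = 6.625 in. φR_n = 0.75 × 0.6 × 70 × 0.17675 × 6.625 = 36.9 kips.
Base metal shear (0.25 in plate): yield φR_n = 1.0×0.6×50×0.25×6.625 = 49.7 kips; rupture φR_n = 0.75×0.6×65×0.25×6.625 = 48.4 kips; take 48.4 kips (rupture).
Governing: min(36.9, 48.4) = 36.9 kips → weld metal.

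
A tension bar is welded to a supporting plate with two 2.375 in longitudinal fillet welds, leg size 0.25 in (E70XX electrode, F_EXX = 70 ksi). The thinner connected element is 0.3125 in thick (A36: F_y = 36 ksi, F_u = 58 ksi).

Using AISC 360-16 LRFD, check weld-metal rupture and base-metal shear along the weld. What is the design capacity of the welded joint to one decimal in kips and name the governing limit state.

26.4 kips (weld metal governs)

Weld metal: throat = 0.707×0.25 = 0.17675 in, L = 2×2.375 = 4.75 in. φR_n = 0.75 × 0.6 × 70 × 0.17675 × 4.75 = 26.4 kips.
Base metal shear (0.3125 in plate): yield φR_n = 1.0×0.6×36×0.3125×4.75 = 32.1 kips; rupture φR_n = 0.75×0.6×58×0.3125×4.75 = 38.7 kips; take 32.1 kips (yield).
Governing: min(26.4, 32.1) = 26.4 kips → weld metal.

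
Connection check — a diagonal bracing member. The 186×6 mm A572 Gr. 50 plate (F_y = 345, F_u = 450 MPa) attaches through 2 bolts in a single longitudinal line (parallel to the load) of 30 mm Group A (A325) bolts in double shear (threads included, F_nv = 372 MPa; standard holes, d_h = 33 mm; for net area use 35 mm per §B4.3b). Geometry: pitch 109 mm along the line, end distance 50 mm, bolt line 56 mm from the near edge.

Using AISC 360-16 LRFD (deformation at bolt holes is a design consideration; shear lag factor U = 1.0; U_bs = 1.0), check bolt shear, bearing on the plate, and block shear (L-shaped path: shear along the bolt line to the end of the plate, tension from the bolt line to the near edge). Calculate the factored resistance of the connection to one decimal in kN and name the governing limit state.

Bolt shear: A_b = π(30)²/4 = 706.86 mm². φR_n = 0.75 × 372 × 706.86 × 2 × 2 = 788.9 kN.
Bearing (6 mm plate, F_u = 450 MPa): end bolts L_c = 50 − 33/2 = 33.5, R_n = min(1.2×33.5×6×450, 2.4×30×6×450) = 108.54 kN/bolt; interior L_c = 109 − 33 = 76, R_n = 194.4 kN/bolt. φR_n = 0.75 × (1×108.54 + 1×194.4) = 227.2 kN.
Block shear: shear path 1×[50+1×109] = 1×159 mm, A_gv = 954, A_nv = 1×(159 − 1.5×35)×6 = 639 mm²; tension to near edge: (56 − 0.5×35)×6 = 231 mm². R_n = min(0.6×450×639, 0.6×345×954) + 1.0×450×231 = min(172.53, 197.48) + 103.95 = 276.48 kN. φR_n = 0.75 × 276.48 = 207.4 kN.
Governing: min(788.9, 227.2, 207.4) = 207.4 kN → block shear.

207.4 kN (block shear governs)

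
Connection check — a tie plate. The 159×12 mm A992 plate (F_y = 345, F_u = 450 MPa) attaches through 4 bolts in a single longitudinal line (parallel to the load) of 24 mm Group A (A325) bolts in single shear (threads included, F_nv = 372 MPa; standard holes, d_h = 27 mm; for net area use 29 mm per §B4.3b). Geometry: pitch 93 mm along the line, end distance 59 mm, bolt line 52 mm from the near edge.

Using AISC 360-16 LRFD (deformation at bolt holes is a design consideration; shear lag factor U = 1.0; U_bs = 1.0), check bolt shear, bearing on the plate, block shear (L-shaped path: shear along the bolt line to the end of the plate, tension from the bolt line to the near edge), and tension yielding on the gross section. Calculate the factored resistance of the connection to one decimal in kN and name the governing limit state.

Bolt shear: A_b = π(24)²/4 = 452.39 mm². φR_n = 0.75 × 372 × 452.39 × 4 × 1 = 504.9 kN.
Bearing (12 mm plate, F_u = 450 MPa): end bolts L_c = 59 − 27/2 = 45.5, R_n = min(1.2×45.5×12×450, 2.4×24×12×450) = 294.84 kN/bolt; interior L_c = 93 − 27 = 66, R_n = 311.04 kN/bolt. φR_n = 0.75 × (1×294.84 + 3×311.04) = 921.0 kN.
Block shear: shear path 1×[59+3×93] = 1×338 mm, A_gv = 4056, A_nv = 1×(338 − 3.5×29)×12 = 2838 mm²; tension to near edge: (52 − 0.5×29)×12 = 450 mm². R_n = min(0.6×450×2838, 0.6×345×4056) + 1.0×450×450 = min(766.26, 839.59) + 202.5 = 968.76 kN. φR_n = 0.75 × 968.76 = 726.6 kN.
Tension yield (gross): A_g = 159×12 = 1908 mm². φR_n = 0.90 × 345 × 1908 = 592.4 kN.
Governing: min(504.9, 921.0, 726.6, 592.4) = 504.9 kN → bolt shear.

504.9 kN (bolt shear governs)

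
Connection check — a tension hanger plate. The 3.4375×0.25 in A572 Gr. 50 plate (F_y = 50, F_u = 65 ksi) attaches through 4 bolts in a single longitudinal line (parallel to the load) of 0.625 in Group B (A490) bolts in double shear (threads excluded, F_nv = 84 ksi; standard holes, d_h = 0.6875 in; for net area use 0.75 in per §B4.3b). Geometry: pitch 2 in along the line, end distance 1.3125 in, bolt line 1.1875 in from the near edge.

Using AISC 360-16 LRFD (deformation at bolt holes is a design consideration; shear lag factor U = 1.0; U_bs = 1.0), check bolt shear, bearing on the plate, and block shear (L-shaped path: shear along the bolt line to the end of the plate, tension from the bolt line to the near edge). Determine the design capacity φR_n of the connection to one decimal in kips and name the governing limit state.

Bolt shear: A_b = π(0.625)²/4 = 0.3068 in². φR_n = 0.75 × 84 × 0.3068 × 4 × 2 = 154.6 kips.
Bearing (0.25 in plate, F_u = 65 ksi): end bolts L_c = 1.3125 − 0.6875/2 = 0.96875, R_n = min(1.2×0.96875×0.25×65, 2.4×0.625×0.25×65) = 18.891 kips/bolt; interior L_c = 2 − 0.6875 = 1.3125, R_n = 24.375 kips/bolt. φR_n = 0.75 × (1×18.891 + 3×24.375) = 69.0 kips.
Block shear: shear path 1×[1.3125+3×2] = 1×7.3125 in, A_gv = 1.8281, A_nv = 1×(7.3125 − 3.5×0.75)×0.25 = 1.1719 in²; tension to near edge: (1.1875 − 0.5×0.75)×0.25 = 0.20313 in². R_n = min(0.6×65×1.1719, 0.6×50×1.8281) + 1.0×65×0.20313 = min(45.704, 54.843) + 13.203 = 58.907 kips. φR_n = 0.75 × 58.907 = 44.2 kips.
Governing: min(154.6, 69.0, 44.2) = 44.2 kips → block shear.

44.2 kips (block shear governs)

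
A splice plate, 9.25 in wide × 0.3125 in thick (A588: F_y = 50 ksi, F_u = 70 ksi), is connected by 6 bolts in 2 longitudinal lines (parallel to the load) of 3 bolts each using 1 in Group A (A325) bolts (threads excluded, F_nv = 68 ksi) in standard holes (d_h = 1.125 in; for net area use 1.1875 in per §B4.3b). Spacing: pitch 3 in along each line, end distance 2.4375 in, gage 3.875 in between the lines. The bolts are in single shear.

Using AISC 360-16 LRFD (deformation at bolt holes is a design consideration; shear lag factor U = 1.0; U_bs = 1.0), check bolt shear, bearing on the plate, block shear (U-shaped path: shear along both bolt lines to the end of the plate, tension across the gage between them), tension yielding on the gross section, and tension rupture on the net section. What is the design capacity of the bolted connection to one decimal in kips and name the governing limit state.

Bolt shear: A_b = π(1)²/4 = 0.7854 in². φR_n = 0.75 × 68 × 0.7854 × 6 × 1 = 240.3 kips.
Bearing (0.3125 in plate, F_u = 70 ksi): end bolts L_c = 2.4375 − 1.125/2 = 1.875, R_n = min(1.2×1.875×0.3125×70, 2.4×1×0.3125×70) = 49.219 kips/bolt; interior L_c = 3 − 1.125 = 1.875, R_n = 49.219 kips/bolt. φR_n = 0.75 × (2×49.219 + 4×49.219) = 221.5 kips.
Block shear: shear path 2×[2.4375+2×3] = 2×8.4375 in, A_gv = 5.2734, A_nv = 2×(8.4375 − 2.5×1.1875)×0.3125 = 3.418 in²; tension across gage: (3.875 − 1×1.1875)×0.3125 = 0.83984 in². R_n = min(0.6×70×3.418, 0.6×50×5.2734) + 1.0×70×0.83984 = min(143.56, 158.2) + 58.789 = 202.35 kips. φR_n = 0.75 × 202.35 = 151.8 kips.
Tension yield (gross): A_g = 9.25×0.3125 = 2.8906 in². φR_n = 0.90 × 50 × 2.8906 = 130.1 kips.
Tension rupture (net): A_n = (9.25 − 2×1.1875)×0.3125 = 2.1484 in² (U = 1.0, A_e = A_n). φR_n = 0.75 × 70 × 2.1484 = 112.8 kips.
Governing: min(240.3, 221.5, 151.8, 130.1, 112.8) = 112.8 kips → net-section rupture.

112.8 kips (net-section rupture governs)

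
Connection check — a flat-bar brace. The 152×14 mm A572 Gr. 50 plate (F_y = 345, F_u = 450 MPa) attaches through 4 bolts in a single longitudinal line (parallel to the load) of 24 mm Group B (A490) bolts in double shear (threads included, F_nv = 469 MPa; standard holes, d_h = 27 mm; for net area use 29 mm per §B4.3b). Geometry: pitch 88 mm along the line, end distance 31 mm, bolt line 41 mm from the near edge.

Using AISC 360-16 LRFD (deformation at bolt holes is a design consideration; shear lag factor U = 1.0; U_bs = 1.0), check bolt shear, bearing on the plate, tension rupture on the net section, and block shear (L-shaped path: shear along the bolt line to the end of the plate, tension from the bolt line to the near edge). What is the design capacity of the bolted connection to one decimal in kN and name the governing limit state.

Bolt shear: A_b = π(24)²/4 = 452.39 mm². φR_n = 0.75 × 469 × 452.39 × 4 × 2 = 1273.0 kN.
Bearing (14 mm plate, F_u = 450 MPa): end bolts L_c = 31 − 27/2 = 17.5, R_n = min(1.2×17.5×14×450, 2.4×24×14×450) = 132.3 kN/bolt; interior L_c = 88 − 27 = 61, R_n = 362.88 kN/bolt. φR_n = 0.75 × (1×132.3 + 3×362.88) = 915.7 kN.
Tension rupture (net): A_n = (152 − 1×29)×14 = 1722 mm² (U = 1.0, A_e = A_n). φR_n = 0.75 × 450 × 1722 = 581.2 kN.
Block shear: shear path 1×[31+3×88] = 1×295 mm, A_gv = 4130, A_nv = 1×(295 − 3.5×29)×14 = 2709 mm²; tension to near edge: (41 − 0.5×29)×14 = 371 mm². R_n = min(0.6×450×2709, 0.6×345×4130) + 1.0×450×371 = min(731.43, 854.91) + 166.95 = 898.38 kN. φR_n = 0.75 × 898.38 = 673.8 kN.
Governing: min(1273.0, 915.7, 581.2, 673.8) = 581.2 kN → net-section rupture.

581.2 kN (net-section rupture governs)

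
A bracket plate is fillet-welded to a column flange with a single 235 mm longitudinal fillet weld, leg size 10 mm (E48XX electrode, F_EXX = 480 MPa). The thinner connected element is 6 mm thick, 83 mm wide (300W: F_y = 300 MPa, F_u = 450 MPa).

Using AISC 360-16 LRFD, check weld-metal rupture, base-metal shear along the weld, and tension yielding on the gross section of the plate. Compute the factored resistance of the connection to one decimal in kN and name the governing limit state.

134.5 kN (gross-section yield governs)

Weld metal: throat = 0.707×10 = 7.07 mm, L = 235 mm. φR_n = 0.75 × 0.6 × 480 × 7.07 × 235 = 358.9 kN.
Base metal shear (6 mm plate): yield φR_n = 1.0×0.6×300×6×235 = 253.8 kN; rupture φR_n = 0.75×0.6×450×6×235 = 285.5 kN; take 253.8 kN (yield).
Tension yield (gross): A_g = 83×6 = 498 mm². φR_n = 0.90 × 300 × 498 = 134.5 kN.
Governing: min(358.9, 253.8, 134.5) = 134.5 kN → gross-section yield.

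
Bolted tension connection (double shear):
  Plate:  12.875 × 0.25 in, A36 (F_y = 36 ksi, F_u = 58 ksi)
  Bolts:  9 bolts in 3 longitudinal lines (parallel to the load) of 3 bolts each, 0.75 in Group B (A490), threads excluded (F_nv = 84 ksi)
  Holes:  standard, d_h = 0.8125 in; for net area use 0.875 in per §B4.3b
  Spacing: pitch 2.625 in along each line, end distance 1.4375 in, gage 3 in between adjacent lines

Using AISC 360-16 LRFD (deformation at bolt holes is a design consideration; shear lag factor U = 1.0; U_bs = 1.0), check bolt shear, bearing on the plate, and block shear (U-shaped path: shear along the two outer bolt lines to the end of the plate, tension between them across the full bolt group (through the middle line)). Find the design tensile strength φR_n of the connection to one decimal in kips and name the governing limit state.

Bolt shear: A_b = π(0.75)²/4 = 0.44179 in². φR_n = 0.75 × 84 × 0.44179 × 9 × 2 = 501.0 kips.
Bearing (0.25 in plate, F_u = 58 ksi): end bolts L_c = 1.4375 − 0.8125/2 = 1.03125, R_n = min(1.2×1.03125×0.25×58, 2.4×0.75×0.25×58) = 17.944 kips/bolt; interior L_c = 2.625 − 0.8125 = 1.8125, R_n = 26.1 kips/bolt. φR_n = 0.75 × (3×17.944 + 6×26.1) = 157.8 kips.
Block shear: shear path 2×[1.4375+2×2.625] = 2×6.6875 in, A_gv = 3.3438, A_nv = 2×(6.6875 − 2.5×0.875)×0.25 = 2.25 in²; tension across gage: (6 − 2×0.875)×0.25 = 1.0625 in². R_n = min(0.6×58×2.25, 0.6×36×3.3438) + 1.0×58×1.0625 = min(78.3, 72.226) + 61.625 = 133.85 kips. φR_n = 0.75 × 133.85 = 100.4 kips.
Governing: min(501.0, 157.8, 100.4) = 100.4 kips → block shear.

100.4 kips (block shear governs)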